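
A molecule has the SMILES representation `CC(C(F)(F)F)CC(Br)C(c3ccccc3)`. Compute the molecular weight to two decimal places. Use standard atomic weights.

295.14 g/mol

Atom tally by fragment:
  CH3 → C:1 H:3
  CH(CF3) → C:2 H:1 F:3
  CH2 → C:1 H:2
  CH(Br) → C:1 H:1 Br:1
  CH2C6H5 → C:7 H:7
Element totals:
  C: 12
  H: 14
  Br: 1
  F: 3
Molecular formula: C12H14BrF3.
  M = 12(12.011) + 14(1.008) + 79.904 + 3(18.998)
    = 144.132 + 14.112 + 79.904 + 56.994 = 295.142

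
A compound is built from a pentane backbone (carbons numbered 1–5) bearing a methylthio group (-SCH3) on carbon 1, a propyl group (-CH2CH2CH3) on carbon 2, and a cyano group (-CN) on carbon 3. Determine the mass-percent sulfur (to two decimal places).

Atom tally by fragment:
  CH3SCH2 → C:2 H:5 S:1
  CH(CH2CH2CH3) → C:4 H:8
  CH(CN) → C:2 H:1 N:1
  CH2 → C:1 H:2
  CH3 → C:1 H:3
Element totals:
  C: 10
  H: 19
  N: 1
  S: 1
Molecular formula: C10H19NS.
Molar mass = 185.329 g/mol.
Mass from S: 1 × 32.06 = 32.060 g/mol.
%S = 32.060 / 185.329 × 100 = 17.30%.

17.30%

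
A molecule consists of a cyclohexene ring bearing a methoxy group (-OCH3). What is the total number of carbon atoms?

7

Atom tally by fragment:
  cyclohexene ring core → C:6 H:10
  (− 1 ring H displaced by substituents)
  + OCH3 → C:1 H:3 O:1
Element totals:
  C: 7
  H: 12
  O: 1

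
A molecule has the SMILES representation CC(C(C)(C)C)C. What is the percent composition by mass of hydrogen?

16.10%

Atom tally by fragment:
  CH3 → C:1 H:3
  CH(C(CH3)3) → C:5 H:10
  CH3 → C:1 H:3
Element totals:
  C: 7
  H: 16
Molecular formula: C7H16.
Molar mass = 100.205 g/mol.
Mass from H: 16 × 1.008 = 16.128 g/mol.
%H = 16.128 / 100.205 × 100 = 16.10%.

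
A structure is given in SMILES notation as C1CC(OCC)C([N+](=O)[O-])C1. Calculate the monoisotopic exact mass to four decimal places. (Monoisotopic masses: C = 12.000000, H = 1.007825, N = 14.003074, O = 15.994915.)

159.0895

Atom tally by fragment:
  cyclopentane ring core → C:5 H:10
  (− 2 ring H displaced by substituents)
  + OC2H5 → C:2 H:5 O:1
  + NO2 → N:1 O:2
Element totals:
  C: 7
  H: 13
  N: 1
  O: 3
Molecular formula: C7H13NO3.
  M = 7(12.0) + 13(1.007825) + 14.003074 + 3(15.994915)
    = 84.000000 + 13.101725 + 14.003074 + 47.984745 = 159.089544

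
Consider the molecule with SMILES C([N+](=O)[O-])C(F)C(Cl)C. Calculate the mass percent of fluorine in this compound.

12.21%

Atom tally by fragment:
  O2NCH2 → C:1 H:2 N:1 O:2
  CH(F) → C:1 H:1 F:1
  CH(Cl) → C:1 H:1 Cl:1
  CH3 → C:1 H:3
Element totals:
  C: 4
  H: 7
  Cl: 1
  F: 1
  N: 1
  O: 2
Molecular formula: C4H7ClFNO2.
Molar mass = 155.553 g/mol.
Mass from F: 1 × 18.998 = 18.998 g/mol.
%F = 18.998 / 155.553 × 100 = 12.21%.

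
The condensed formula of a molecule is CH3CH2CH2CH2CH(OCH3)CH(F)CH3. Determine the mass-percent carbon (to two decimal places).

64.83%

Element totals:
  C: 8
  H: 17
  F: 1
  O: 1
Molecular formula: C8H17FO.
Molar mass = 148.221 g/mol.
Mass from C: 8 × 12.011 = 96.088 g/mol.
%C = 96.088 / 148.221 × 100 = 64.83%.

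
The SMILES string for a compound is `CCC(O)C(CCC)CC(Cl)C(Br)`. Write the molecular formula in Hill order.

Atom tally by fragment:
  CH3 → C:1 H:3
  CH2 → C:1 H:2
  CH(OH) → C:1 H:2 O:1
  CH(CH2CH2CH3) → C:4 H:8
  CH2 → C:1 H:2
  CH(Cl) → C:1 H:1 Cl:1
  CH2Br → C:1 H:2 Br:1
Element totals:
  C: 10
  H: 20
  Br: 1
  Cl: 1
  O: 1

C10H20BrClO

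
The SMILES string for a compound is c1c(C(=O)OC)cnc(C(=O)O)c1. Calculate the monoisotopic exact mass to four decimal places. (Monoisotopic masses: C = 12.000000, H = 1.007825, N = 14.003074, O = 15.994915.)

Atom tally by fragment:
  pyridine ring core → C:5 H:5 N:1
  (− 2 ring H displaced by substituents)
  + COOCH3 → C:2 H:3 O:2
  + COOH → C:1 H:1 O:2
Element totals:
  C: 8
  H: 7
  N: 1
  O: 4
Molecular formula: C8H7NO4.
  M = 8(12.0) + 7(1.007825) + 14.003074 + 4(15.994915)
    = 96.000000 + 7.054775 + 14.003074 + 63.979660 = 181.037509

181.0375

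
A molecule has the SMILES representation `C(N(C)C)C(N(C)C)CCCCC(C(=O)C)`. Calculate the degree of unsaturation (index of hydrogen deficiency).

1

Atom tally by fragment:
  (CH3)2NCH2 → C:3 H:8 N:1
  CH(N(CH3)2) → C:3 H:7 N:1
  CH2 → C:1 H:2
  CH2 → C:1 H:2
  CH2 → C:1 H:2
  CH2 → C:1 H:2
  CH2COCH3 → C:3 H:5 O:1
Element totals:
  C: 13
  H: 28
  N: 2
  O: 1
Molecular formula: C13H28N2O.
DoU = (2C + 2 + N − H − X) / 2 = (2·13 + 2 + 2 − 28 − 0) / 2 = 1.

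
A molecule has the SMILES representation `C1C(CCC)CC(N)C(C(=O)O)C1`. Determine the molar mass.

185.27 g/mol

Atom tally by fragment:
  cyclohexane ring core → C:6 H:12
  (− 3 ring H displaced by substituents)
  + CH2CH2CH3 → C:3 H:7
  + NH2 → N:1 H:2
  + COOH → C:1 H:1 O:2
Element totals:
  C: 10
  H: 19
  N: 1
  O: 2
Molecular formula: C10H19NO2.
  M = 10(12.011) + 19(1.008) + 14.007 + 2(15.999)
    = 120.110 + 19.152 + 14.007 + 31.998 = 185.267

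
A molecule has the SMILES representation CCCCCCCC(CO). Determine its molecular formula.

C9H20O

Atom tally by fragment:
  CH3 → C:1 H:3
  CH2 → C:1 H:2
  CH2 → C:1 H:2
  CH2 → C:1 H:2
  CH2 → C:1 H:2
  CH2 → C:1 H:2
  CH2 → C:1 H:2
  CH2CH2OH → C:2 H:5 O:1
Element totals:
  C: 9
  H: 20
  O: 1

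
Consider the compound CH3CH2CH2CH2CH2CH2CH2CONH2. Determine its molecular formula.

C8H17NO

Atom tally by fragment:
  CH3 → C:1 H:3
  CH2 → C:1 H:2
  CH2 → C:1 H:2
  CH2 → C:1 H:2
  CH2 → C:1 H:2
  CH2 → C:1 H:2
  CH2CONH2 → C:2 H:4 O:1 N:1
Element totals:
  C: 8
  H: 17
  N: 1
  O: 1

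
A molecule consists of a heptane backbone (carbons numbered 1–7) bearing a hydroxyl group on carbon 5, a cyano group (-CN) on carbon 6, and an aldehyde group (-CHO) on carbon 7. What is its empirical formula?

C9H15NO2

Atom tally by fragment:
  CH3 → C:1 H:3
  CH2 → C:1 H:2
  CH2 → C:1 H:2
  CH2 → C:1 H:2
  CH(OH) → C:1 H:2 O:1
  CH(CN) → C:2 H:1 N:1
  CH2CHO → C:2 H:3 O:1
Element totals:
  C: 9
  H: 15
  N: 1
  O: 2
Molecular formula: C9H15NO2.
gcd of subscripts (9, 15, 1, 2) = 1, so the empirical formula equals the molecular formula.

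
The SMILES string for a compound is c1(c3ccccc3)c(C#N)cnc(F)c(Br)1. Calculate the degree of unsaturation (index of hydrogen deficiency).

10

Atom tally by fragment:
  pyridine ring core → C:5 H:5 N:1
  (− 4 ring H displaced by substituents)
  + C6H5 → C:6 H:5
  + CN → C:1 N:1
  + F → F:1
  + Br → Br:1
Element totals:
  C: 12
  H: 6
  Br: 1
  F: 1
  N: 2
Molecular formula: C12H6BrFN2.
DoU = (2C + 2 + N − H − X) / 2 = (2·12 + 2 + 2 − 6 − 2) / 2 = 10.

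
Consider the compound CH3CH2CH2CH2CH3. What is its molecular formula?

C5H12

Atom tally by fragment:
  CH3 → C:1 H:3
  CH2 → C:1 H:2
  CH2 → C:1 H:2
  CH2 → C:1 H:2
  CH3 → C:1 H:3
Element totals:
  C: 5
  H: 12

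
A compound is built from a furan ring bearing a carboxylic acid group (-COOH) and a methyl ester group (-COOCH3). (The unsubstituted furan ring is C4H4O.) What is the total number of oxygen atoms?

5

Atom tally by fragment:
  furan ring core → C:4 H:4 O:1
  (− 2 ring H displaced by substituents)
  + COOH → C:1 H:1 O:2
  + COOCH3 → C:2 H:3 O:2
Element totals:
  C: 7
  H: 6
  O: 5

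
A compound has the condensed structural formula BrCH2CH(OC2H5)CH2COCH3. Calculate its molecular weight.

209.08 g/mol

Element totals:
  C: 7
  H: 13
  Br: 1
  O: 2
Molecular formula: C7H13BrO2.
  M = 7(12.011) + 13(1.008) + 79.904 + 2(15.999)
    = 84.077 + 13.104 + 79.904 + 31.998 = 209.083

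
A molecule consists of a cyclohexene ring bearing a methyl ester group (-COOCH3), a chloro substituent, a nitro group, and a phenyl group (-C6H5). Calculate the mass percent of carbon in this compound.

Atom tally by fragment:
  cyclohexene ring core → C:6 H:10
  (− 4 ring H displaced by substituents)
  + COOCH3 → C:2 H:3 O:2
  + Cl → Cl:1
  + NO2 → N:1 O:2
  + C6H5 → C:6 H:5
Element totals:
  C: 14
  H: 14
  Cl: 1
  N: 1
  O: 4
Molecular formula: C14H14ClNO4.
Molar mass = 295.719 g/mol.
Mass from C: 14 × 12.011 = 168.154 g/mol.
%C = 168.154 / 295.719 × 100 = 56.86%.

56.86%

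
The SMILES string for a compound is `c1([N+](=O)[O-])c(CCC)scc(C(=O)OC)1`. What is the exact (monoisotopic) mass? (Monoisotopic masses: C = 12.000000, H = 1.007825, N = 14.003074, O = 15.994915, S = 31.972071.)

Atom tally by fragment:
  thiophene ring core → C:4 H:4 S:1
  (− 3 ring H displaced by substituents)
  + NO2 → N:1 O:2
  + CH2CH2CH3 → C:3 H:7
  + COOCH3 → C:2 H:3 O:2
Element totals:
  C: 9
  H: 11
  N: 1
  O: 4
  S: 1
Molecular formula: C9H11NO4S.
  M = 9(12.0) + 11(1.007825) + 14.003074 + 4(15.994915) + 31.972071
    = 108.000000 + 11.086075 + 14.003074 + 63.979660 + 31.972071 = 229.040880

229.0409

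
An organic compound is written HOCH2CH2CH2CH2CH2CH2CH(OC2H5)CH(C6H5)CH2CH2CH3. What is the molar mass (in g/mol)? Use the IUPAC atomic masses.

Atom tally by fragment:
  HOCH2CH2 → C:2 H:5 O:1
  CH2 → C:1 H:2
  CH2 → C:1 H:2
  CH2 → C:1 H:2
  CH2 → C:1 H:2
  CH(OC2H5) → C:3 H:6 O:1
  CH(C6H5) → C:7 H:6
  CH2 → C:1 H:2
  CH2 → C:1 H:2
  CH3 → C:1 H:3
Element totals:
  C: 19
  H: 32
  O: 2
Molecular formula: C19H32O2.
  M = 19(12.011) + 32(1.008) + 2(15.999)
    = 228.209 + 32.256 + 31.998 = 292.463

292.46 g/mol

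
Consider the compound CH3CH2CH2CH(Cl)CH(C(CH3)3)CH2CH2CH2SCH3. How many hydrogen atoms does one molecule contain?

Element totals:
  C: 13
  H: 27
  Cl: 1
  S: 1

27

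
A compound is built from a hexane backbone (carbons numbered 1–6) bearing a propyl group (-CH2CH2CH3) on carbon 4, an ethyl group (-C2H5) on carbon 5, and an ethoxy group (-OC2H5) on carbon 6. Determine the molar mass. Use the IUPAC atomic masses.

200.37 g/mol

Atom tally by fragment:
  CH3 → C:1 H:3
  CH2 → C:1 H:2
  CH2 → C:1 H:2
  CH(CH2CH2CH3) → C:4 H:8
  CH(C2H5) → C:3 H:6
  CH2OC2H5 → C:3 H:7 O:1
Element totals:
  C: 13
  H: 28
  O: 1
Molecular formula: C13H28O.
  M = 13(12.011) + 28(1.008) + 15.999
    = 156.143 + 28.224 + 15.999 = 200.366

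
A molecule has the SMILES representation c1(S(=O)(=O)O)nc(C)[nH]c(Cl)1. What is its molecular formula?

Atom tally by fragment:
  imidazole ring core → C:3 H:4 N:2
  (− 3 ring H displaced by substituents)
  + SO3H → S:1 O:3 H:1
  + CH3 → C:1 H:3
  + Cl → Cl:1
Element totals:
  C: 4
  H: 5
  Cl: 1
  N: 2
  O: 3
  S: 1

C4H5ClN2O3S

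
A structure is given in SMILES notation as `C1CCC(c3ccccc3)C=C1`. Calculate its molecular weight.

158.24 g/mol

Atom tally by fragment:
  cyclohexene ring core → C:6 H:10
  (− 1 ring H displaced by substituents)
  + C6H5 → C:6 H:5
Element totals:
  C: 12
  H: 14
Molecular formula: C12H14.
  M = 12(12.011) + 14(1.008)
    = 144.132 + 14.112 = 158.244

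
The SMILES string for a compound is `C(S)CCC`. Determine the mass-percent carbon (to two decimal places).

53.27%

Atom tally by fragment:
  HSCH2 → C:1 H:3 S:1
  CH2 → C:1 H:2
  CH2 → C:1 H:2
  CH3 → C:1 H:3
Element totals:
  C: 4
  H: 10
  S: 1
Molecular formula: C4H10S.
Molar mass = 90.184 g/mol.
Mass from C: 4 × 12.011 = 48.044 g/mol.
%C = 48.044 / 90.184 × 100 = 53.27%.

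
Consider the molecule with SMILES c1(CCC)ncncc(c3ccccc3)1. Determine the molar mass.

198.27 g/mol

Atom tally by fragment:
  pyrimidine ring core → C:4 H:4 N:2
  (− 2 ring H displaced by substituents)
  + CH2CH2CH3 → C:3 H:7
  + C6H5 → C:6 H:5
Element totals:
  C: 13
  H: 14
  N: 2
Molecular formula: C13H14N2.
  M = 13(12.011) + 14(1.008) + 2(14.007)
    = 156.143 + 14.112 + 28.014 = 198.269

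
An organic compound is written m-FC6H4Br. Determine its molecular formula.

C6H4BrF

Atom tally by fragment:
  benzene ring core → C:6 H:6
  (− 2 ring H displaced by substituents)
  + F → F:1
  + Br → Br:1
Element totals:
  C: 6
  H: 4
  Br: 1
  F: 1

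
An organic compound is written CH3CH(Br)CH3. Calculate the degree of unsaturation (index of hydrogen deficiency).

0

Atom tally by fragment:
  CH3 → C:1 H:3
  CH(Br) → C:1 H:1 Br:1
  CH3 → C:1 H:3
Element totals:
  C: 3
  H: 7
  Br: 1
Molecular formula: C3H7Br.
DoU = (2C + 2 + N − H − X) / 2 = (2·3 + 2 + 0 − 7 − 1) / 2 = 0.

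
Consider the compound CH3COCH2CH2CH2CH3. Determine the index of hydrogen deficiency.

1

Atom tally by fragment:
  CH3COCH2 → C:3 H:5 O:1
  CH2 → C:1 H:2
  CH2 → C:1 H:2
  CH3 → C:1 H:3
Element totals:
  C: 6
  H: 12
  O: 1
Molecular formula: C6H12O.
DoU = (2C + 2 + N − H − X) / 2 = (2·6 + 2 + 0 − 12 − 0) / 2 = 1.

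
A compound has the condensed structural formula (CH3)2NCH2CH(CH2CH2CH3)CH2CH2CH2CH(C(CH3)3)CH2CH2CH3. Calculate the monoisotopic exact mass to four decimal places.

269.3082

Atom tally by fragment:
  (CH3)2NCH2 → C:3 H:8 N:1
  CH(CH2CH2CH3) → C:4 H:8
  CH2 → C:1 H:2
  CH2 → C:1 H:2
  CH2 → C:1 H:2
  CH(C(CH3)3) → C:5 H:10
  CH2 → C:1 H:2
  CH2 → C:1 H:2
  CH3 → C:1 H:3
Element totals:
  C: 18
  H: 39
  N: 1
Molecular formula: C18H39N.
  M = 18(12.0) + 39(1.007825) + 14.003074
    = 216.000000 + 39.305175 + 14.003074 = 269.308249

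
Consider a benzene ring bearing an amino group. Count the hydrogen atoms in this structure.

Atom tally by fragment:
  benzene ring core → C:6 H:6
  (− 1 ring H displaced by substituents)
  + NH2 → N:1 H:2
Element totals:
  C: 6
  H: 7
  N: 1

7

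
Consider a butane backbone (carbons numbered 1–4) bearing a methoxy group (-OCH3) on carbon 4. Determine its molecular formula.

C5H12O

Atom tally by fragment:
  CH3 → C:1 H:3
  CH2 → C:1 H:2
  CH2 → C:1 H:2
  CH2OCH3 → C:2 H:5 O:1
Element totals:
  C: 5
  H: 12
  O: 1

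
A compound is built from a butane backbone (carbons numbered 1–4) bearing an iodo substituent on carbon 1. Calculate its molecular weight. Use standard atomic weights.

184.02 g/mol

Atom tally by fragment:
  ICH2 → C:1 H:2 I:1
  CH2 → C:1 H:2
  CH2 → C:1 H:2
  CH3 → C:1 H:3
Element totals:
  C: 4
  H: 9
  I: 1
Molecular formula: C4H9I.
  M = 4(12.011) + 9(1.008) + 126.904
    = 48.044 + 9.072 + 126.904 = 184.020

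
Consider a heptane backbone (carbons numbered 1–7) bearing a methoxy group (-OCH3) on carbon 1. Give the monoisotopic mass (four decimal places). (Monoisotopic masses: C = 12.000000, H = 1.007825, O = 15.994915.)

Atom tally by fragment:
  CH3OCH2 → C:2 H:5 O:1
  CH2 → C:1 H:2
  CH2 → C:1 H:2
  CH2 → C:1 H:2
  CH2 → C:1 H:2
  CH2 → C:1 H:2
  CH3 → C:1 H:3
Element totals:
  C: 8
  H: 18
  O: 1
Molecular formula: C8H18O.
  M = 8(12.0) + 18(1.007825) + 15.994915
    = 96.000000 + 18.140850 + 15.994915 = 130.135765

130.1358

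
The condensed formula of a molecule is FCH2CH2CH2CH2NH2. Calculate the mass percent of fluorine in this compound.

Element totals:
  C: 4
  H: 10
  F: 1
  N: 1
Molecular formula: C4H10FN.
Molar mass = 91.129 g/mol.
Mass from F: 1 × 18.998 = 18.998 g/mol.
%F = 18.998 / 91.129 × 100 = 20.85%.

20.85%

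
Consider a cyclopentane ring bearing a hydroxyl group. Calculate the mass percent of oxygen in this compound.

Atom tally by fragment:
  cyclopentane ring core → C:5 H:10
  (− 1 ring H displaced by substituents)
  + OH → O:1 H:1
Element totals:
  C: 5
  H: 10
  O: 1
Molecular formula: C5H10O.
Molar mass = 86.134 g/mol.
Mass from O: 1 × 15.999 = 15.999 g/mol.
%O = 15.999 / 86.134 × 100 = 18.57%.

18.57%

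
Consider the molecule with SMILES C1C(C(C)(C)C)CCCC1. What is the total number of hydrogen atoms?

Atom tally by fragment:
  cyclohexane ring core → C:6 H:12
  (− 1 ring H displaced by substituents)
  + C(CH3)3 → C:4 H:9
Element totals:
  C: 10
  H: 20

20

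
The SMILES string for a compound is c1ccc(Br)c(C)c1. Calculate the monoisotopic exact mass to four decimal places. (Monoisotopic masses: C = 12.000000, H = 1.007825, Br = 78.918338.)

Atom tally by fragment:
  benzene ring core → C:6 H:6
  (− 2 ring H displaced by substituents)
  + Br → Br:1
  + CH3 → C:1 H:3
Element totals:
  C: 7
  H: 7
  Br: 1
Molecular formula: C7H7Br.
  M = 7(12.0) + 7(1.007825) + 78.918338
    = 84.000000 + 7.054775 + 78.918338 = 169.973113

169.9731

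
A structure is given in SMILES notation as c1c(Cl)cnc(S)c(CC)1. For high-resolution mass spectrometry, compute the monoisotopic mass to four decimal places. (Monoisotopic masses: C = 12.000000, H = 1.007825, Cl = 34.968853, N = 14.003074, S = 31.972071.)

Atom tally by fragment:
  pyridine ring core → C:5 H:5 N:1
  (− 3 ring H displaced by substituents)
  + Cl → Cl:1
  + SH → S:1 H:1
  + C2H5 → C:2 H:5
Element totals:
  C: 7
  H: 8
  Cl: 1
  N: 1
  S: 1
Molecular formula: C7H8ClNS.
  M = 7(12.0) + 8(1.007825) + 34.968853 + 14.003074 + 31.972071
    = 84.000000 + 8.062600 + 34.968853 + 14.003074 + 31.972071 = 173.006598

173.0066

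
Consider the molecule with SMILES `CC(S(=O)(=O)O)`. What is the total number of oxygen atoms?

3

Atom tally by fragment:
  CH3 → C:1 H:3
  CH2SO3H → C:1 H:3 S:1 O:3
Element totals:
  C: 2
  H: 6
  O: 3
  S: 1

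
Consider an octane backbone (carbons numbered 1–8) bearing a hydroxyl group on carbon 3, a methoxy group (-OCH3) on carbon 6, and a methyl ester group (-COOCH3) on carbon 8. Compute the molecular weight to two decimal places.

218.29 g/mol

Atom tally by fragment:
  CH3 → C:1 H:3
  CH2 → C:1 H:2
  CH(OH) → C:1 H:2 O:1
  CH2 → C:1 H:2
  CH2 → C:1 H:2
  CH(OCH3) → C:2 H:4 O:1
  CH2 → C:1 H:2
  CH2COOCH3 → C:3 H:5 O:2
Element totals:
  C: 11
  H: 22
  O: 4
Molecular formula: C11H22O4.
  M = 11(12.011) + 22(1.008) + 4(15.999)
    = 132.121 + 22.176 + 63.996 = 218.293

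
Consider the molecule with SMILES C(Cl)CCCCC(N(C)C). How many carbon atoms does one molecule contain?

8

Atom tally by fragment:
  ClCH2 → C:1 H:2 Cl:1
  CH2 → C:1 H:2
  CH2 → C:1 H:2
  CH2 → C:1 H:2
  CH2 → C:1 H:2
  CH2N(CH3)2 → C:3 H:8 N:1
Element totals:
  C: 8
  H: 18
  Cl: 1
  N: 1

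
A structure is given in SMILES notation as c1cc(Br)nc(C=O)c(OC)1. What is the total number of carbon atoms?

Atom tally by fragment:
  pyridine ring core → C:5 H:5 N:1
  (− 3 ring H displaced by substituents)
  + Br → Br:1
  + CHO → C:1 H:1 O:1
  + OCH3 → C:1 H:3 O:1
Element totals:
  C: 7
  H: 6
  Br: 1
  N: 1
  O: 2

7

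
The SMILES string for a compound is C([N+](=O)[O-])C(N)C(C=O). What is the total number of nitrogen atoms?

Atom tally by fragment:
  O2NCH2 → C:1 H:2 N:1 O:2
  CH(NH2) → C:1 H:3 N:1
  CH2CHO → C:2 H:3 O:1
Element totals:
  C: 4
  H: 8
  N: 2
  O: 3

2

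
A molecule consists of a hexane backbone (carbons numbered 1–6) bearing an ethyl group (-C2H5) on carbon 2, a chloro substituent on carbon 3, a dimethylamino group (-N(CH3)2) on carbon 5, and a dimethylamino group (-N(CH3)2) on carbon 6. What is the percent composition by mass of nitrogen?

Atom tally by fragment:
  CH3 → C:1 H:3
  CH(C2H5) → C:3 H:6
  CH(Cl) → C:1 H:1 Cl:1
  CH2 → C:1 H:2
  CH(N(CH3)2) → C:3 H:7 N:1
  CH2N(CH3)2 → C:3 H:8 N:1
Element totals:
  C: 12
  H: 27
  Cl: 1
  N: 2
Molecular formula: C12H27ClN2.
Molar mass = 234.812 g/mol.
Mass from N: 2 × 14.007 = 28.014 g/mol.
%N = 28.014 / 234.812 × 100 = 11.93%.

11.93%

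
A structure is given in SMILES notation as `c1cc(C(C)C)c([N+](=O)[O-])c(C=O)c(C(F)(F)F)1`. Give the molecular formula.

Atom tally by fragment:
  benzene ring core → C:6 H:6
  (− 4 ring H displaced by substituents)
  + CH(CH3)2 → C:3 H:7
  + NO2 → N:1 O:2
  + CHO → C:1 H:1 O:1
  + CF3 → C:1 F:3
Element totals:
  C: 11
  H: 10
  F: 3
  N: 1
  O: 3

C11H10F3NO3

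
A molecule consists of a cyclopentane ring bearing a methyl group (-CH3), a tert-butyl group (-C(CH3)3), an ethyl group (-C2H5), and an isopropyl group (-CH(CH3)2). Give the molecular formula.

Atom tally by fragment:
  cyclopentane ring core → C:5 H:10
  (− 4 ring H displaced by substituents)
  + CH3 → C:1 H:3
  + C(CH3)3 → C:4 H:9
  + C2H5 → C:2 H:5
  + CH(CH3)2 → C:3 H:7
Element totals:
  C: 15
  H: 30

C15H30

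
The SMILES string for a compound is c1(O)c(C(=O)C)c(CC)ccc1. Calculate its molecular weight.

164.20 g/mol

Atom tally by fragment:
  benzene ring core → C:6 H:6
  (− 3 ring H displaced by substituents)
  + OH → O:1 H:1
  + COCH3 → C:2 H:3 O:1
  + C2H5 → C:2 H:5
Element totals:
  C: 10
  H: 12
  O: 2
Molecular formula: C10H12O2.
  M = 10(12.011) + 12(1.008) + 2(15.999)
    = 120.110 + 12.096 + 31.998 = 164.204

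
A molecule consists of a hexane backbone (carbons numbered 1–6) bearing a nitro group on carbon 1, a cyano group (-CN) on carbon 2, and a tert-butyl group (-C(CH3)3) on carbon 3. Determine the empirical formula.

C11H20N2O2

Atom tally by fragment:
  O2NCH2 → C:1 H:2 N:1 O:2
  CH(CN) → C:2 H:1 N:1
  CH(C(CH3)3) → C:5 H:10
  CH2 → C:1 H:2
  CH2 → C:1 H:2
  CH3 → C:1 H:3
Element totals:
  C: 11
  H: 20
  N: 2
  O: 2
Molecular formula: C11H20N2O2.
gcd of subscripts (11, 20, 2, 2) = 1, so the empirical formula equals the molecular formula.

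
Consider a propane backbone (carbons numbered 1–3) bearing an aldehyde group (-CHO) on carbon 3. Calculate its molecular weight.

Atom tally by fragment:
  CH3 → C:1 H:3
  CH2 → C:1 H:2
  CH2CHO → C:2 H:3 O:1
Element totals:
  C: 4
  H: 8
  O: 1
Molecular formula: C4H8O.
  M = 4(12.011) + 8(1.008) + 15.999
    = 48.044 + 8.064 + 15.999 = 72.107

72.11 g/mol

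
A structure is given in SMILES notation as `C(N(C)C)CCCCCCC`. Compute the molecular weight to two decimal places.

157.30 g/mol

Atom tally by fragment:
  (CH3)2NCH2 → C:3 H:8 N:1
  CH2 → C:1 H:2
  CH2 → C:1 H:2
  CH2 → C:1 H:2
  CH2 → C:1 H:2
  CH2 → C:1 H:2
  CH2 → C:1 H:2
  CH3 → C:1 H:3
Element totals:
  C: 10
  H: 23
  N: 1
Molecular formula: C10H23N.
  M = 10(12.011) + 23(1.008) + 14.007
    = 120.110 + 23.184 + 14.007 = 157.301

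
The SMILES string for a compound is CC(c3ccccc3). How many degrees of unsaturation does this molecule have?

4

Atom tally by fragment:
  CH3 → C:1 H:3
  CH2C6H5 → C:7 H:7
Element totals:
  C: 8
  H: 10
Molecular formula: C8H10.
DoU = (2C + 2 + N − H − X) / 2 = (2·8 + 2 + 0 − 10 − 0) / 2 = 4.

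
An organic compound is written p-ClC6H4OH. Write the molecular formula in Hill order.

Atom tally by fragment:
  benzene ring core → C:6 H:6
  (− 2 ring H displaced by substituents)
  + Cl → Cl:1
  + OH → O:1 H:1
Element totals:
  C: 6
  H: 5
  Cl: 1
  O: 1

C6H5ClO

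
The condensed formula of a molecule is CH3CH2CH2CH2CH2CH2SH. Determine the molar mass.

Element totals:
  C: 6
  H: 14
  S: 1
Molecular formula: C6H14S.
  M = 6(12.011) + 14(1.008) + 32.06
    = 72.066 + 14.112 + 32.060 = 118.238

118.24 g/mol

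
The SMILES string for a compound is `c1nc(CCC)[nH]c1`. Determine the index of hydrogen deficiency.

Atom tally by fragment:
  imidazole ring core → C:3 H:4 N:2
  (− 1 ring H displaced by substituents)
  + CH2CH2CH3 → C:3 H:7
Element totals:
  C: 6
  H: 10
  N: 2
Molecular formula: C6H10N2.
DoU = (2C + 2 + N − H − X) / 2 = (2·6 + 2 + 2 − 10 − 0) / 2 = 3.

3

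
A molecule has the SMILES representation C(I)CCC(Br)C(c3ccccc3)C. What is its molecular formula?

Atom tally by fragment:
  ICH2 → C:1 H:2 I:1
  CH2 → C:1 H:2
  CH2 → C:1 H:2
  CH(Br) → C:1 H:1 Br:1
  CH(C6H5) → C:7 H:6
  CH3 → C:1 H:3
Element totals:
  C: 12
  H: 16
  Br: 1
  I: 1

C12H16BrI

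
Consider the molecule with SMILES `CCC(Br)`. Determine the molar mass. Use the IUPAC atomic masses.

Atom tally by fragment:
  CH3 → C:1 H:3
  CH2 → C:1 H:2
  CH2Br → C:1 H:2 Br:1
Element totals:
  C: 3
  H: 7
  Br: 1
Molecular formula: C3H7Br.
  M = 3(12.011) + 7(1.008) + 79.904
    = 36.033 + 7.056 + 79.904 = 122.993

122.99 g/mol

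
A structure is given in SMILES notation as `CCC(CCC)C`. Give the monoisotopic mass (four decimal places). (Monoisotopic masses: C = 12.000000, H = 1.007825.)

100.1252

Atom tally by fragment:
  CH3 → C:1 H:3
  CH2 → C:1 H:2
  CH(CH2CH2CH3) → C:4 H:8
  CH3 → C:1 H:3
Element totals:
  C: 7
  H: 16
Molecular formula: C7H16.
  M = 7(12.0) + 16(1.007825)
    = 84.000000 + 16.125200 = 100.125200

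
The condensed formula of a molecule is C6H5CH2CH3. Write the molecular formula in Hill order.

Atom tally by fragment:
  C6H5CH2 → C:7 H:7
  CH3 → C:1 H:3
Element totals:
  C: 8
  H: 10

C8H10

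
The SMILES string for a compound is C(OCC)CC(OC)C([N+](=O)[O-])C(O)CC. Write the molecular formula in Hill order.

Atom tally by fragment:
  C2H5OCH2 → C:3 H:7 O:1
  CH2 → C:1 H:2
  CH(OCH3) → C:2 H:4 O:1
  CH(NO2) → C:1 H:1 N:1 O:2
  CH(OH) → C:1 H:2 O:1
  CH2 → C:1 H:2
  CH3 → C:1 H:3
Element totals:
  C: 10
  H: 21
  N: 1
  O: 5

C10H21NO5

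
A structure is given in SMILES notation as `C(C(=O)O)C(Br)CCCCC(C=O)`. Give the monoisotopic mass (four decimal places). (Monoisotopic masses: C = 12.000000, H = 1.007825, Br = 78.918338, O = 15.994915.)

Atom tally by fragment:
  HOOCCH2 → C:2 H:3 O:2
  CH(Br) → C:1 H:1 Br:1
  CH2 → C:1 H:2
  CH2 → C:1 H:2
  CH2 → C:1 H:2
  CH2 → C:1 H:2
  CH2CHO → C:2 H:3 O:1
Element totals:
  C: 9
  H: 15
  Br: 1
  O: 3
Molecular formula: C9H15BrO3.
  M = 9(12.0) + 15(1.007825) + 78.918338 + 3(15.994915)
    = 108.000000 + 15.117375 + 78.918338 + 47.984745 = 250.020458

250.0205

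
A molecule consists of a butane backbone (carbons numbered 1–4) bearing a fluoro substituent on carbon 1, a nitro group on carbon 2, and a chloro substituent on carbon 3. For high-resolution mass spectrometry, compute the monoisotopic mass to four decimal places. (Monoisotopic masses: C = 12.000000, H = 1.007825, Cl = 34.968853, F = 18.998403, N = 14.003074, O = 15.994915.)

155.0149

Atom tally by fragment:
  FCH2 → C:1 H:2 F:1
  CH(NO2) → C:1 H:1 N:1 O:2
  CH(Cl) → C:1 H:1 Cl:1
  CH3 → C:1 H:3
Element totals:
  C: 4
  H: 7
  Cl: 1
  F: 1
  N: 1
  O: 2
Molecular formula: C4H7ClFNO2.
  M = 4(12.0) + 7(1.007825) + 34.968853 + 18.998403 + 14.003074 + 2(15.994915)
    = 48.000000 + 7.054775 + 34.968853 + 18.998403 + 14.003074 + 31.989830 = 155.014935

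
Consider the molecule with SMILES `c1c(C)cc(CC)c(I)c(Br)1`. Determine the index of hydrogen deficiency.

4

Atom tally by fragment:
  benzene ring core → C:6 H:6
  (− 4 ring H displaced by substituents)
  + CH3 → C:1 H:3
  + C2H5 → C:2 H:5
  + I → I:1
  + Br → Br:1
Element totals:
  C: 9
  H: 10
  Br: 1
  I: 1
Molecular formula: C9H10BrI.
DoU = (2C + 2 + N − H − X) / 2 = (2·9 + 2 + 0 − 10 − 2) / 2 = 4.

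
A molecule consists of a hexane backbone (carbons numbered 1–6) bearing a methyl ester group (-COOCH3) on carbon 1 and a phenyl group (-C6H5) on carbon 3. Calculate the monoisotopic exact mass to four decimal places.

220.1463

Atom tally by fragment:
  CH3OOCCH2 → C:3 H:5 O:2
  CH2 → C:1 H:2
  CH(C6H5) → C:7 H:6
  CH2 → C:1 H:2
  CH2 → C:1 H:2
  CH3 → C:1 H:3
Element totals:
  C: 14
  H: 20
  O: 2
Molecular formula: C14H20O2.
  M = 14(12.0) + 20(1.007825) + 2(15.994915)
    = 168.000000 + 20.156500 + 31.989830 = 220.146330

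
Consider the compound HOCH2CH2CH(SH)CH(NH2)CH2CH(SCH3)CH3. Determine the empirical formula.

Element totals:
  C: 8
  H: 19
  N: 1
  O: 1
  S: 2
Molecular formula: C8H19NOS2.
gcd of subscripts (8, 19, 1, 1, 2) = 1, so the empirical formula equals the molecular formula.

C8H19NOS2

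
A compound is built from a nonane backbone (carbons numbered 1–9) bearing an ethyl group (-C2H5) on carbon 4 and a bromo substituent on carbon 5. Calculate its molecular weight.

235.21 g/mol

Atom tally by fragment:
  CH3 → C:1 H:3
  CH2 → C:1 H:2
  CH2 → C:1 H:2
  CH(C2H5) → C:3 H:6
  CH(Br) → C:1 H:1 Br:1
  CH2 → C:1 H:2
  CH2 → C:1 H:2
  CH2 → C:1 H:2
  CH3 → C:1 H:3
Element totals:
  C: 11
  H: 23
  Br: 1
Molecular formula: C11H23Br.
  M = 11(12.011) + 23(1.008) + 79.904
    = 132.121 + 23.184 + 79.904 = 235.209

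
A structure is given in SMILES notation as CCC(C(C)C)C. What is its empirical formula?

C7H16

Atom tally by fragment:
  CH3 → C:1 H:3
  CH2 → C:1 H:2
  CH(CH(CH3)2) → C:4 H:8
  CH3 → C:1 H:3
Element totals:
  C: 7
  H: 16
Molecular formula: C7H16.
gcd of subscripts (7, 16) = 1, so the empirical formula equals the molecular formula.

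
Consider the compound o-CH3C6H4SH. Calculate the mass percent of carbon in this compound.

67.69%

Element totals:
  C: 7
  H: 8
  S: 1
Molecular formula: C7H8S.
Molar mass = 124.201 g/mol.
Mass from C: 7 × 12.011 = 84.077 g/mol.
%C = 84.077 / 124.201 × 100 = 67.69%.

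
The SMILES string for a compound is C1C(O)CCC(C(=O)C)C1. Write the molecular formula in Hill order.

Atom tally by fragment:
  cyclohexane ring core → C:6 H:12
  (− 2 ring H displaced by substituents)
  + OH → O:1 H:1
  + COCH3 → C:2 H:3 O:1
Element totals:
  C: 8
  H: 14
  O: 2

C8H14O2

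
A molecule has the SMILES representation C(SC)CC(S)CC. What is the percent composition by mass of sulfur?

Atom tally by fragment:
  CH3SCH2 → C:2 H:5 S:1
  CH2 → C:1 H:2
  CH(SH) → C:1 H:2 S:1
  CH2 → C:1 H:2
  CH3 → C:1 H:3
Element totals:
  C: 6
  H: 14
  S: 2
Molecular formula: C6H14S2.
Molar mass = 150.298 g/mol.
Mass from S: 2 × 32.06 = 64.120 g/mol.
%S = 64.120 / 150.298 × 100 = 42.66%.

42.66%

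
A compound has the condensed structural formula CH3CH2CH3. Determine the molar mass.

44.10 g/mol

Element totals:
  C: 3
  H: 8
Molecular formula: C3H8.
  M = 3(12.011) + 8(1.008)
    = 36.033 + 8.064 = 44.097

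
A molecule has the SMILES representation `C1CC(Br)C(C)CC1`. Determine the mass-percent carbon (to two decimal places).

Atom tally by fragment:
  cyclohexane ring core → C:6 H:12
  (− 2 ring H displaced by substituents)
  + Br → Br:1
  + CH3 → C:1 H:3
Element totals:
  C: 7
  H: 13
  Br: 1
Molecular formula: C7H13Br.
Molar mass = 177.085 g/mol.
Mass from C: 7 × 12.011 = 84.077 g/mol.
%C = 84.077 / 177.085 × 100 = 47.48%.

47.48%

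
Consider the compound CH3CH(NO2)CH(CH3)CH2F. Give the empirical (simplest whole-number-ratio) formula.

Atom tally by fragment:
  CH3 → C:1 H:3
  CH(NO2) → C:1 H:1 N:1 O:2
  CH(CH3) → C:2 H:4
  CH2F → C:1 H:2 F:1
Element totals:
  C: 5
  H: 10
  F: 1
  N: 1
  O: 2
Molecular formula: C5H10FNO2.
gcd of subscripts (5, 1, 10, 1, 2) = 1, so the empirical formula equals the molecular formula.

C5H10FNO2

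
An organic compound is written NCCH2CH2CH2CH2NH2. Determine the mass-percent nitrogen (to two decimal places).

28.54%

Element totals:
  C: 5
  H: 10
  N: 2
Molecular formula: C5H10N2.
Molar mass = 98.149 g/mol.
Mass from N: 2 × 14.007 = 28.014 g/mol.
%N = 28.014 / 98.149 × 100 = 28.54%.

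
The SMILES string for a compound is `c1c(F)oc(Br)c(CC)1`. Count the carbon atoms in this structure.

6

Atom tally by fragment:
  furan ring core → C:4 H:4 O:1
  (− 3 ring H displaced by substituents)
  + F → F:1
  + Br → Br:1
  + C2H5 → C:2 H:5
Element totals:
  C: 6
  H: 6
  Br: 1
  F: 1
  O: 1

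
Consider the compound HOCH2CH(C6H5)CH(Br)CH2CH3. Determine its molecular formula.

C11H15BrO

Atom tally by fragment:
  HOCH2 → C:1 H:3 O:1
  CH(C6H5) → C:7 H:6
  CH(Br) → C:1 H:1 Br:1
  CH2 → C:1 H:2
  CH3 → C:1 H:3
Element totals:
  C: 11
  H: 15
  Br: 1
  O: 1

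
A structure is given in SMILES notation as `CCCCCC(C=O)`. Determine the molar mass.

Atom tally by fragment:
  CH3 → C:1 H:3
  CH2 → C:1 H:2
  CH2 → C:1 H:2
  CH2 → C:1 H:2
  CH2 → C:1 H:2
  CH2CHO → C:2 H:3 O:1
Element totals:
  C: 7
  H: 14
  O: 1
Molecular formula: C7H14O.
  M = 7(12.011) + 14(1.008) + 15.999
    = 84.077 + 14.112 + 15.999 = 114.188

114.19 g/mol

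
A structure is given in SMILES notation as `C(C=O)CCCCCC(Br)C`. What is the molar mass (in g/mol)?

221.14 g/mol

Atom tally by fragment:
  OHCCH2 → C:2 H:3 O:1
  CH2 → C:1 H:2
  CH2 → C:1 H:2
  CH2 → C:1 H:2
  CH2 → C:1 H:2
  CH2 → C:1 H:2
  CH(Br) → C:1 H:1 Br:1
  CH3 → C:1 H:3
Element totals:
  C: 9
  H: 17
  Br: 1
  O: 1
Molecular formula: C9H17BrO.
  M = 9(12.011) + 17(1.008) + 79.904 + 15.999
    = 108.099 + 17.136 + 79.904 + 15.999 = 221.138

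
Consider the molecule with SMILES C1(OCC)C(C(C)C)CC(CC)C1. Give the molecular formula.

C12H24O

Atom tally by fragment:
  cyclopentane ring core → C:5 H:10
  (− 3 ring H displaced by substituents)
  + OC2H5 → C:2 H:5 O:1
  + CH(CH3)2 → C:3 H:7
  + C2H5 → C:2 H:5
Element totals:
  C: 12
  H: 24
  O: 1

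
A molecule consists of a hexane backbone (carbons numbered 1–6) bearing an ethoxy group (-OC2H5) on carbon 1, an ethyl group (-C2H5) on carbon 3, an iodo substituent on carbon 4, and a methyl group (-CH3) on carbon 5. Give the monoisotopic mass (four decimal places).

Atom tally by fragment:
  C2H5OCH2 → C:3 H:7 O:1
  CH2 → C:1 H:2
  CH(C2H5) → C:3 H:6
  CH(I) → C:1 H:1 I:1
  CH(CH3) → C:2 H:4
  CH3 → C:1 H:3
Element totals:
  C: 11
  H: 23
  I: 1
  O: 1
Molecular formula: C11H23IO.
  M = 11(12.0) + 23(1.007825) + 126.904472 + 15.994915
    = 132.000000 + 23.179975 + 126.904472 + 15.994915 = 298.079362

298.0794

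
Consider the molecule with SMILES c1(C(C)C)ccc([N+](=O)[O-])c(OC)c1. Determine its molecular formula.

C10H13NO3

Atom tally by fragment:
  benzene ring core → C:6 H:6
  (− 3 ring H displaced by substituents)
  + CH(CH3)2 → C:3 H:7
  + NO2 → N:1 O:2
  + OCH3 → C:1 H:3 O:1
Element totals:
  C: 10
  H: 13
  N: 1
  O: 3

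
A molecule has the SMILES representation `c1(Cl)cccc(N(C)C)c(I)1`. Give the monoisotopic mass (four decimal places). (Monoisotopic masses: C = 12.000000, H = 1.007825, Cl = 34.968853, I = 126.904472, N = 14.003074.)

280.9468

Atom tally by fragment:
  benzene ring core → C:6 H:6
  (− 3 ring H displaced by substituents)
  + Cl → Cl:1
  + N(CH3)2 → N:1 C:2 H:6
  + I → I:1
Element totals:
  C: 8
  H: 9
  Cl: 1
  I: 1
  N: 1
Molecular formula: C8H9ClIN.
  M = 8(12.0) + 9(1.007825) + 34.968853 + 126.904472 + 14.003074
    = 96.000000 + 9.070425 + 34.968853 + 126.904472 + 14.003074 = 280.946824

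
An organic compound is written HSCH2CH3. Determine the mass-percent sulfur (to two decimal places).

Atom tally by fragment:
  HSCH2 → C:1 H:3 S:1
  CH3 → C:1 H:3
Element totals:
  C: 2
  H: 6
  S: 1
Molecular formula: C2H6S.
Molar mass = 62.130 g/mol.
Mass from S: 1 × 32.06 = 32.060 g/mol.
%S = 32.060 / 62.130 × 100 = 51.60%.

51.60%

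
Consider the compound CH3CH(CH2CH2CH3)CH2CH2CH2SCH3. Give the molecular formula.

C9H20S

Element totals:
  C: 9
  H: 20
  S: 1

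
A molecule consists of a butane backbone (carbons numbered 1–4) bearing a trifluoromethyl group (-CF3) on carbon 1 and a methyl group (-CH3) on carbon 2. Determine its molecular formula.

C6H11F3

Atom tally by fragment:
  F3CCH2 → C:2 H:2 F:3
  CH(CH3) → C:2 H:4
  CH2 → C:1 H:2
  CH3 → C:1 H:3
Element totals:
  C: 6
  H: 11
  F: 3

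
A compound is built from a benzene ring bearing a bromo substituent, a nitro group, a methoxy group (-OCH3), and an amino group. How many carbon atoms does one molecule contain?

7

Atom tally by fragment:
  benzene ring core → C:6 H:6
  (− 4 ring H displaced by substituents)
  + Br → Br:1
  + NO2 → N:1 O:2
  + OCH3 → C:1 H:3 O:1
  + NH2 → N:1 H:2
Element totals:
  C: 7
  H: 7
  Br: 1
  N: 2
  O: 3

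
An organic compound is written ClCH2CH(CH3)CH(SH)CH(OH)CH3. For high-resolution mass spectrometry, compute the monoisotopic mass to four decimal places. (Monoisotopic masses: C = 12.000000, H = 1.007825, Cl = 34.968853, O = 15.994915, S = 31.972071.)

168.0376

Element totals:
  C: 6
  H: 13
  Cl: 1
  O: 1
  S: 1
Molecular formula: C6H13ClOS.
  M = 6(12.0) + 13(1.007825) + 34.968853 + 15.994915 + 31.972071
    = 72.000000 + 13.101725 + 34.968853 + 15.994915 + 31.972071 = 168.037564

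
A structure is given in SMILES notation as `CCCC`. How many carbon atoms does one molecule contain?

4

Atom tally by fragment:
  CH3 → C:1 H:3
  CH2 → C:1 H:2
  CH2 → C:1 H:2
  CH3 → C:1 H:3
Element totals:
  C: 4
  H: 10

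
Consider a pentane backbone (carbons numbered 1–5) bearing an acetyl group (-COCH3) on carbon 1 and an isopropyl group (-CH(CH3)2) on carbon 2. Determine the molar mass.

156.27 g/mol

Atom tally by fragment:
  CH3COCH2 → C:3 H:5 O:1
  CH(CH(CH3)2) → C:4 H:8
  CH2 → C:1 H:2
  CH2 → C:1 H:2
  CH3 → C:1 H:3
Element totals:
  C: 10
  H: 20
  O: 1
Molecular formula: C10H20O.
  M = 10(12.011) + 20(1.008) + 15.999
    = 120.110 + 20.160 + 15.999 = 156.269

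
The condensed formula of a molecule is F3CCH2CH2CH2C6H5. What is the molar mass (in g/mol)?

188.19 g/mol

Atom tally by fragment:
  F3CCH2 → C:2 H:2 F:3
  CH2 → C:1 H:2
  CH2C6H5 → C:7 H:7
Element totals:
  C: 10
  H: 11
  F: 3
Molecular formula: C10H11F3.
  M = 10(12.011) + 11(1.008) + 3(18.998)
    = 120.110 + 11.088 + 56.994 = 188.192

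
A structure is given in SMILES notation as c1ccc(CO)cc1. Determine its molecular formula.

C7H8O

Atom tally by fragment:
  benzene ring core → C:6 H:6
  (− 1 ring H displaced by substituents)
  + CH2OH → C:1 H:3 O:1
Element totals:
  C: 7
  H: 8
  O: 1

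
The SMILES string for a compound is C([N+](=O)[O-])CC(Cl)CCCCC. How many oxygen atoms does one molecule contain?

Atom tally by fragment:
  O2NCH2 → C:1 H:2 N:1 O:2
  CH2 → C:1 H:2
  CH(Cl) → C:1 H:1 Cl:1
  CH2 → C:1 H:2
  CH2 → C:1 H:2
  CH2 → C:1 H:2
  CH2 → C:1 H:2
  CH3 → C:1 H:3
Element totals:
  C: 8
  H: 16
  Cl: 1
  N: 1
  O: 2

2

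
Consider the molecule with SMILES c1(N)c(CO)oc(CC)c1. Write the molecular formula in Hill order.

C7H11NO2

Atom tally by fragment:
  furan ring core → C:4 H:4 O:1
  (− 3 ring H displaced by substituents)
  + NH2 → N:1 H:2
  + CH2OH → C:1 H:3 O:1
  + C2H5 → C:2 H:5
Element totals:
  C: 7
  H: 11
  N: 1
  O: 2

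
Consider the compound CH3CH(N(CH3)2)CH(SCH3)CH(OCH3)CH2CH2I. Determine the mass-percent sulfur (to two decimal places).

Element totals:
  C: 10
  H: 22
  I: 1
  N: 1
  O: 1
  S: 1
Molecular formula: C10H22INOS.
Molar mass = 331.256 g/mol.
Mass from S: 1 × 32.06 = 32.060 g/mol.
%S = 32.060 / 331.256 × 100 = 9.68%.

9.68%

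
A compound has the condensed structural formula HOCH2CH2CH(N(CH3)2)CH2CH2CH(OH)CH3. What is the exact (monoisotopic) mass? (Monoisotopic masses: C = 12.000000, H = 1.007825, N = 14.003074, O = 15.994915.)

175.1572

Atom tally by fragment:
  HOCH2CH2 → C:2 H:5 O:1
  CH(N(CH3)2) → C:3 H:7 N:1
  CH2 → C:1 H:2
  CH2 → C:1 H:2
  CH(OH) → C:1 H:2 O:1
  CH3 → C:1 H:3
Element totals:
  C: 9
  H: 21
  N: 1
  O: 2
Molecular formula: C9H21NO2.
  M = 9(12.0) + 21(1.007825) + 14.003074 + 2(15.994915)
    = 108.000000 + 21.164325 + 14.003074 + 31.989830 = 175.157229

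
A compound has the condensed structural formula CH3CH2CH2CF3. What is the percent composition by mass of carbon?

42.86%

Atom tally by fragment:
  CH3 → C:1 H:3
  CH2 → C:1 H:2
  CH2CF3 → C:2 H:2 F:3
Element totals:
  C: 4
  H: 7
  F: 3
Molecular formula: C4H7F3.
Molar mass = 112.094 g/mol.
Mass from C: 4 × 12.011 = 48.044 g/mol.
%C = 48.044 / 112.094 × 100 = 42.86%.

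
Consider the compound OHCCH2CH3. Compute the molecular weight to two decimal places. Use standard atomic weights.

Atom tally by fragment:
  OHCCH2 → C:2 H:3 O:1
  CH3 → C:1 H:3
Element totals:
  C: 3
  H: 6
  O: 1
Molecular formula: C3H6O.
  M = 3(12.011) + 6(1.008) + 15.999
    = 36.033 + 6.048 + 15.999 = 58.080

58.08 g/mol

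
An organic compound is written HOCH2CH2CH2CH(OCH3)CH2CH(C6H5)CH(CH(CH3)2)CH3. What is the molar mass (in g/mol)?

278.44 g/mol

Element totals:
  C: 18
  H: 30
  O: 2
Molecular formula: C18H30O2.
  M = 18(12.011) + 30(1.008) + 2(15.999)
    = 216.198 + 30.240 + 31.998 = 278.436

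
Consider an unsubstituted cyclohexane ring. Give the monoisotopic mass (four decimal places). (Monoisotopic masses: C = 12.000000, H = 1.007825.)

Atom tally by fragment:
  cyclohexane ring core → C:6 H:12
Element totals:
  C: 6
  H: 12
Molecular formula: C6H12.
  M = 6(12.0) + 12(1.007825)
    = 72.000000 + 12.093900 = 84.093900

84.0939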